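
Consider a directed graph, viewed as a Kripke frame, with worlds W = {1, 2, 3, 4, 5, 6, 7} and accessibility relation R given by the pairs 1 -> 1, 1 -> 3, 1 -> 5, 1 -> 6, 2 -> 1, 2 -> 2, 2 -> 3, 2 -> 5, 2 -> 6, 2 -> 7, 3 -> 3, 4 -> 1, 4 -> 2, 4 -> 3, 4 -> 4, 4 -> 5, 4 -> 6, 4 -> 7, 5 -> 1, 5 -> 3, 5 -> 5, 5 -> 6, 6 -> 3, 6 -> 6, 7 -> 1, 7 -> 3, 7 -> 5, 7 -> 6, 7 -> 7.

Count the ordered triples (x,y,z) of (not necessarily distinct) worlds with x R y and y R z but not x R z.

0

R is transitive; there are no such tuples.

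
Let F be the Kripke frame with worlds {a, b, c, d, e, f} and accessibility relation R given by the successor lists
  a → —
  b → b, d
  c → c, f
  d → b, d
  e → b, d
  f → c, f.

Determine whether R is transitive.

Yes

Transitive: yes — every two-step R-path is closed by a direct edge.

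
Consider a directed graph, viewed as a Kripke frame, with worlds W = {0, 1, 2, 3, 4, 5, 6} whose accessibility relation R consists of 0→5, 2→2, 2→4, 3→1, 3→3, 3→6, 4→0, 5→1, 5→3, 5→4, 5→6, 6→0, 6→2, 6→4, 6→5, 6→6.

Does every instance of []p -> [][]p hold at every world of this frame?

No

By correspondence theory, 4 is valid on a frame iff R is transitive.
Transitive: no — 0 R 5 and 5 R 1, but not 0 R 1.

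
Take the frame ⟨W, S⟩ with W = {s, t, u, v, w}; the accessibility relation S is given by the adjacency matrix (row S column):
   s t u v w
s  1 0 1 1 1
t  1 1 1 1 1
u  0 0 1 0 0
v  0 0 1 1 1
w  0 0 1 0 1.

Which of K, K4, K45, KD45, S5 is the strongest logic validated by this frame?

Transitive (axiom 4): yes — every two-step S-path is closed by a direct edge.
Euclidean (axiom 5): no — s S u and s S v, but not u S v.
Serial (axiom D): yes — every world has a successor (e.g. s S s).
Reflexive (axiom T): yes — every world is S-related to itself.
So F validates K, K4; K45 would additionally require S to be Euclidean. The strongest is K4.

K4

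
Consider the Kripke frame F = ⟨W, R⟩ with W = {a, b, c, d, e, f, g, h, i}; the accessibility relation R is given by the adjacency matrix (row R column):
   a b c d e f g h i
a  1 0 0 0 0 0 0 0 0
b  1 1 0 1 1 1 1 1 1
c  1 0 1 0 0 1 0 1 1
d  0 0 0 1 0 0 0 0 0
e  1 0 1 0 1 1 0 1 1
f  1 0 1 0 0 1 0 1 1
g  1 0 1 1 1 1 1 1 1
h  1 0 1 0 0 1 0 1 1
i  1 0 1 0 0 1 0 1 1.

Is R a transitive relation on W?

No

Transitive: no — b R e and e R c, but not b R c.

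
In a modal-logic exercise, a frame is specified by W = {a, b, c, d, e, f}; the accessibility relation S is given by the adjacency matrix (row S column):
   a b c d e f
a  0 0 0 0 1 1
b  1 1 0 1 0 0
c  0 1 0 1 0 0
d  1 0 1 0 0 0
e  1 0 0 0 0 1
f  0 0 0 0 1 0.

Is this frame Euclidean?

No

Euclidean: no — b S a and b S d, but not a S d.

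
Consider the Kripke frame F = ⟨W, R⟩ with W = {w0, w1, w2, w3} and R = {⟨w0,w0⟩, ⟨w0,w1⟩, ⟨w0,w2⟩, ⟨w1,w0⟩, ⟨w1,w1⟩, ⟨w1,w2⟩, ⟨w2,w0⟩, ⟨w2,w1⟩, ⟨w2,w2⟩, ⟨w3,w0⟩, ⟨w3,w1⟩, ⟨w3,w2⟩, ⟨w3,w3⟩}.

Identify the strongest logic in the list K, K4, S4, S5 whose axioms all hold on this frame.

Transitive (axiom 4): yes — every two-step R-path is closed by a direct edge.
Reflexive (axiom T): yes — every world is R-related to itself.
Euclidean (axiom 5): no — w3 R w0 and w3 R w3, but not w0 R w3.
So F validates K, K4, S4; S5 would additionally require R to be Euclidean. The strongest is S4.

S4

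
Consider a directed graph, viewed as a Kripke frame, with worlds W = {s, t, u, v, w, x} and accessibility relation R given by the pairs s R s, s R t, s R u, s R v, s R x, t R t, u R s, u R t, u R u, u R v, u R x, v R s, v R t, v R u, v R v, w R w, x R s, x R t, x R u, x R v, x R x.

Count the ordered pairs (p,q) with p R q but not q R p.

Enumerating: (s,t), (u,t), (v,t), (x,t), (x,v).

5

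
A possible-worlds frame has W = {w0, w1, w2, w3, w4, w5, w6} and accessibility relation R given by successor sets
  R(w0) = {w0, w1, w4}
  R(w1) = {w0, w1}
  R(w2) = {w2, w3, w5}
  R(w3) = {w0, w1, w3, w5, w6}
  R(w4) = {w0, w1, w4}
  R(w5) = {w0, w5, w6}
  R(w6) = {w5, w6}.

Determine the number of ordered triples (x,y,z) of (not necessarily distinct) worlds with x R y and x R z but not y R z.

Enumerating: (w0,w1,w4), (w2,w3,w2), (w2,w5,w2), (w2,w5,w3), (w3,w0,w3), (w3,w0,w5), (w3,w0,w6), (w3,w1,w3), (w3,w1,w5), (w3,w1,w6), (w3,w5,w1), (w3,w5,w3), … and 7 more.
Total: 19.

19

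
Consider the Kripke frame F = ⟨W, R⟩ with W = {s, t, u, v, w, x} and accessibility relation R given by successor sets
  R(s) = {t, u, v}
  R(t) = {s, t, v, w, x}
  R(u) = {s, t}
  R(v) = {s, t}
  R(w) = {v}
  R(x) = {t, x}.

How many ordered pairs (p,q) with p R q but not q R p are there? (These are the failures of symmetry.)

Enumerating: (t,w), (u,t), (w,v).

3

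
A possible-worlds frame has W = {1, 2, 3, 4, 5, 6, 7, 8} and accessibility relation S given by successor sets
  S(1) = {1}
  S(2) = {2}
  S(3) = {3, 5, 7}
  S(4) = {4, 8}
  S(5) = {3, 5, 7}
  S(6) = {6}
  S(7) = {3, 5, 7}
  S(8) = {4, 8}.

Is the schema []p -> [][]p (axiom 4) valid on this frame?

Yes

By correspondence theory, 4 is valid on a frame iff S is transitive.
Transitive: yes — every two-step S-path is closed by a direct edge.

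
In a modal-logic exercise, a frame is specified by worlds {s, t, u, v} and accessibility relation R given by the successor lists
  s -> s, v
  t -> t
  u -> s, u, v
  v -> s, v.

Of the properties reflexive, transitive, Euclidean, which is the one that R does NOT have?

Reflexive: yes — every world is R-related to itself.
Transitive: yes — every two-step R-path is closed by a direct edge.
Euclidean: no — u R s and u R u, but not s R u.
Only Euclidean fails.

Euclidean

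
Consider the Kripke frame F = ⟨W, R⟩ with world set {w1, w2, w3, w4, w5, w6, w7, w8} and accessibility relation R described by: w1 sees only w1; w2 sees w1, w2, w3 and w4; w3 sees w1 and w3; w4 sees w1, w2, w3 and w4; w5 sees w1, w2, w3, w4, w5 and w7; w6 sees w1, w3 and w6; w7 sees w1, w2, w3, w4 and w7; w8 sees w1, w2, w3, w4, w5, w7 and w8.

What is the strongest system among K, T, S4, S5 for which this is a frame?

Reflexive (axiom T): yes — every world is R-related to itself.
Transitive (axiom 4): yes — every two-step R-path is closed by a direct edge.
Euclidean (axiom 5): no — w2 R w1 and w2 R w3, but not w1 R w3.
So F validates K, T, S4; S5 would additionally require R to be Euclidean. The strongest is S4.

S4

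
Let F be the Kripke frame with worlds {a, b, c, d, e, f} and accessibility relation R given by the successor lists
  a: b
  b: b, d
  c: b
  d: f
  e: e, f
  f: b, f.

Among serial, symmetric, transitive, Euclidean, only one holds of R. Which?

serial

Serial: yes — every world has a successor (e.g. a R b).
Symmetric: no — a R b but not b R a.
Transitive: no — a R b and b R d, but not a R d.
Euclidean: no — b R d and b R b, but not d R b.
Only serial holds.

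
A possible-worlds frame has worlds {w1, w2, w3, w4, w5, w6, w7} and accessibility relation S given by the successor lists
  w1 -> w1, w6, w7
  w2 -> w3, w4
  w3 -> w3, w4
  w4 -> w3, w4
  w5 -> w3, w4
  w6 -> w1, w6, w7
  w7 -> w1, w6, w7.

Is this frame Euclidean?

Euclidean: yes — any two successors of a common world are S-related.

Yes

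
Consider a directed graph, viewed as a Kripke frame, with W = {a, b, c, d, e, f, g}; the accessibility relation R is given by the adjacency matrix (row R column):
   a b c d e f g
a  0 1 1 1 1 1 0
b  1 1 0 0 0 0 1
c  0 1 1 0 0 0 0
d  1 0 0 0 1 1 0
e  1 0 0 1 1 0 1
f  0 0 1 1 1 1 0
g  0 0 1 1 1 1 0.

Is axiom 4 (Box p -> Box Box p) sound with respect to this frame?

By correspondence theory, 4 is valid on a frame iff R is transitive.
Transitive: no — a R b and b R g, but not a R g.

No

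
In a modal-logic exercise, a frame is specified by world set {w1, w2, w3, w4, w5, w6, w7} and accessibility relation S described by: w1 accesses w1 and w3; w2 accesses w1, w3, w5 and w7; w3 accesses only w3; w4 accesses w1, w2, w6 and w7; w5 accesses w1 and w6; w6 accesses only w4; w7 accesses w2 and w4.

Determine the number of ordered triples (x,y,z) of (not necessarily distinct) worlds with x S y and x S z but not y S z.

32

Enumerating: (w1,w3,w1), (w2,w1,w5), (w2,w1,w7), (w2,w3,w1), (w2,w3,w5), (w2,w3,w7), (w2,w5,w3), (w2,w5,w5), (w2,w5,w7), (w2,w7,w1), (w2,w7,w3), (w2,w7,w5), … and 20 more.
Total: 32.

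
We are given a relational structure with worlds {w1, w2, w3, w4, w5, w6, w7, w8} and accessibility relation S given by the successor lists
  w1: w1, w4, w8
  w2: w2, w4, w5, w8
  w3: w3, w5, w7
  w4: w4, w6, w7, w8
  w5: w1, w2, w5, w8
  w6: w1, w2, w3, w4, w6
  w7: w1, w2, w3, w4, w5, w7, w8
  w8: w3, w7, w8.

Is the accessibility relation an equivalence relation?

No

Reflexive: yes — every world is S-related to itself.
Symmetric: no — w1 S w4 but not w4 S w1.
Transitive: no — w1 S w4 and w4 S w6, but not w1 S w6.
So S is not an equivalence relation.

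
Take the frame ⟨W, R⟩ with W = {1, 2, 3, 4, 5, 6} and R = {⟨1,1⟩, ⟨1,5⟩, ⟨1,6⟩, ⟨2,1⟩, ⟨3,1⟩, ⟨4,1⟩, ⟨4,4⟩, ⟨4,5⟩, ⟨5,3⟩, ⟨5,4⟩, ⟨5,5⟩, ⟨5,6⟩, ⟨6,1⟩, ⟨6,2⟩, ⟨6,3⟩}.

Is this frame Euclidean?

No

Euclidean: no — 1 R 6 and 1 R 5, but not 6 R 5.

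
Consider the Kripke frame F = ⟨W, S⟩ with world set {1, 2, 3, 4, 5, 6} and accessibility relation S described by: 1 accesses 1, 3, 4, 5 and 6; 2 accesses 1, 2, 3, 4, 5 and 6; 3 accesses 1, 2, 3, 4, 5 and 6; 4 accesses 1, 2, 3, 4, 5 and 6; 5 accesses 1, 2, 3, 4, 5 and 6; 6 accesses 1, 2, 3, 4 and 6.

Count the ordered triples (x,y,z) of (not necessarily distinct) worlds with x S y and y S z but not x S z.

8

Enumerating: (1,3,2), (1,4,2), (1,5,2), (1,6,2), (6,1,5), (6,2,5), (6,3,5), (6,4,5).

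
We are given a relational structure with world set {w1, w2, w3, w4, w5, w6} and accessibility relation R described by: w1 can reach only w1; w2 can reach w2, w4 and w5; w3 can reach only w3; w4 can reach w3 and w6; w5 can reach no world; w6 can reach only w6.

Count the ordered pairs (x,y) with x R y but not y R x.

Enumerating: (w2,w4), (w2,w5), (w4,w3), (w4,w6).

4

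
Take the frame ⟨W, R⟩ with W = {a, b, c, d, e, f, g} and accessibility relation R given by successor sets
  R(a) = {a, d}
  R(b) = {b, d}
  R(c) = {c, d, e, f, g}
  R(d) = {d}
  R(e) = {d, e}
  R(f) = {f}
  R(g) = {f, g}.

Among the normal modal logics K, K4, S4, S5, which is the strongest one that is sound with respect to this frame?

Transitive (axiom 4): yes — every two-step R-path is closed by a direct edge.
Reflexive (axiom T): yes — every world is R-related to itself.
Euclidean (axiom 5): no — c R d and c R e, but not d R e.
So F validates K, K4, S4; S5 would additionally require R to be Euclidean. The strongest is S4.

S4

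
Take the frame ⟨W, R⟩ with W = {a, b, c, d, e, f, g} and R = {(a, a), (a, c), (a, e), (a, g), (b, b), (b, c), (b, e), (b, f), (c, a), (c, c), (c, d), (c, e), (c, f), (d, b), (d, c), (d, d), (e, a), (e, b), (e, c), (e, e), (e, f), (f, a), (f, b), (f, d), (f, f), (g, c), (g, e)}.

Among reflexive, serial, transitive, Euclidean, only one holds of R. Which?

Reflexive: no — g is not related to itself.
Serial: yes — every world has a successor (e.g. a R a).
Transitive: no — a R c and c R d, but not a R d.
Euclidean: no — a R c and a R g, but not c R g.
Only serial holds.

serial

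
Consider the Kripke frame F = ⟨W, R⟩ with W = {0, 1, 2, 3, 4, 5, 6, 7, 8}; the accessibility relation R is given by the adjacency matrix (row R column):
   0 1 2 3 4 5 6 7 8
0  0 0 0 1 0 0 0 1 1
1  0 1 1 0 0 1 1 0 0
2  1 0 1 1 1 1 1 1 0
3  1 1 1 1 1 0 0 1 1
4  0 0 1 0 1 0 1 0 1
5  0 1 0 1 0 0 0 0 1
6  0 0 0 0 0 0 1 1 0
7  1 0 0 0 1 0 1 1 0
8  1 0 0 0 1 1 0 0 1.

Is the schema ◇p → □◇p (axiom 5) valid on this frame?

No

By correspondence theory, 5 is valid on a frame iff R is Euclidean.
Euclidean: no — 0 R 7 and 0 R 3, but not 7 R 3.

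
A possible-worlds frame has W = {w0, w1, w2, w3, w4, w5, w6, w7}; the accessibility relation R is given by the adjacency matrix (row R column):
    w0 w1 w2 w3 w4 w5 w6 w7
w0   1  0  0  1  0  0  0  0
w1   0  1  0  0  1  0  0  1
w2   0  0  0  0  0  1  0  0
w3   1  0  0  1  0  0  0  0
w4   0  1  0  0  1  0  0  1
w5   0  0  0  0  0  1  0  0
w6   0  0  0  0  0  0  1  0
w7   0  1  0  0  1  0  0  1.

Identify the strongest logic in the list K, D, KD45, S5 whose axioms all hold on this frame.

Serial (axiom D): yes — every world has a successor (e.g. w0 R w0).
Euclidean (axiom 5): yes — any two successors of a common world are R-related.
Transitive (axiom 4): yes — every two-step R-path is closed by a direct edge.
Reflexive (axiom T): no — w2 is not related to itself.
So F validates K, D, KD45; S5 would additionally require R to be reflexive. The strongest is KD45.

KD45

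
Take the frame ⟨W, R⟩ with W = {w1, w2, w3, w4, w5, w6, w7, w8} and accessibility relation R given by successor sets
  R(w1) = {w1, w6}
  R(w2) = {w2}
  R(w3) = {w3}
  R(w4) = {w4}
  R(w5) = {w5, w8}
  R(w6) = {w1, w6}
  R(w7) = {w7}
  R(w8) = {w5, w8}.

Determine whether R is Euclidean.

Euclidean: yes — any two successors of a common world are R-related.

Yes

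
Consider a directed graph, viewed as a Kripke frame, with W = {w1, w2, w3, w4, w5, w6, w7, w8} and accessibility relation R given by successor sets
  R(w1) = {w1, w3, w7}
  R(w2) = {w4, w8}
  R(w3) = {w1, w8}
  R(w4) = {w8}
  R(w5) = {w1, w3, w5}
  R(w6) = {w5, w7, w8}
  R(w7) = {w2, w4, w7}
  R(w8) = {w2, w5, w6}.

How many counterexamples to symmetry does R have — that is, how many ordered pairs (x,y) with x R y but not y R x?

Enumerating: (w1,w7), (w2,w4), (w3,w8), (w4,w8), (w5,w1), (w5,w3), (w6,w5), (w6,w7), (w7,w2), (w7,w4), (w8,w5).

11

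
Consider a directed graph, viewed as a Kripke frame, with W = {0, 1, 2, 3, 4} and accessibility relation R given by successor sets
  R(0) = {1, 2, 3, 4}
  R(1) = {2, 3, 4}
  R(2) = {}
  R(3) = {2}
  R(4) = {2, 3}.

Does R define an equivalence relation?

No

Reflexive: no — 0 is not related to itself.
Symmetric: no — 0 R 1 but not 1 R 0.
Transitive: yes — every two-step R-path is closed by a direct edge.
So R is not an equivalence relation.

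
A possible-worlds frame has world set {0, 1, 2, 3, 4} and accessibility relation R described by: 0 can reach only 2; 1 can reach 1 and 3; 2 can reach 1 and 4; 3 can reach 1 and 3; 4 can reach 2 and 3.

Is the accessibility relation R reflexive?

Reflexive: no — 0 is not related to itself.

No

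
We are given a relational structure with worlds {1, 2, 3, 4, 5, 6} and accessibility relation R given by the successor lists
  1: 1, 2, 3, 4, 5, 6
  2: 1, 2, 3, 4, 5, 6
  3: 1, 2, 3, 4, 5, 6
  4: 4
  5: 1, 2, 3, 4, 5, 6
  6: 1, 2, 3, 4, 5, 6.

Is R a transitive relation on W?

Yes

Transitive: yes — every two-step R-path is closed by a direct edge.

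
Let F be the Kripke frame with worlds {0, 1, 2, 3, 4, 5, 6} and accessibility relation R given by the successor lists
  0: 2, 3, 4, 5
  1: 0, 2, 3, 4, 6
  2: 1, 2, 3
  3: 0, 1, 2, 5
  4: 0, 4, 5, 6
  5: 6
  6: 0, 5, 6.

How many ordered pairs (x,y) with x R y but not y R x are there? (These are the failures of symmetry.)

Enumerating: (0,2), (0,5), (1,0), (1,4), (1,6), (3,5), (4,5), (4,6), (6,0).

9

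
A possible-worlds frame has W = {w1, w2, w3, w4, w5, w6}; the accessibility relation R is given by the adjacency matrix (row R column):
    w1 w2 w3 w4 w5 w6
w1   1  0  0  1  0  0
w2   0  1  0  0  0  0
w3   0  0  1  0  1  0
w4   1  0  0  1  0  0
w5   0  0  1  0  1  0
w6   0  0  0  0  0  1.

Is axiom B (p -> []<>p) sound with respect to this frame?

Yes

By correspondence theory, B is valid on a frame iff R is symmetric.
Symmetric: yes — every pair in R has its reverse in R.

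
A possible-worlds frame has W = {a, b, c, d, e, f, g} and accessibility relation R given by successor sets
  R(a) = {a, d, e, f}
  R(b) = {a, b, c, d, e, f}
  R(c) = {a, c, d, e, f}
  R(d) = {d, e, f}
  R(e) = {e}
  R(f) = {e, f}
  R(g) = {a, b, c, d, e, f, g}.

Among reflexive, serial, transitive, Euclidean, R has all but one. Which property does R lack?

Reflexive: yes — every world is R-related to itself.
Serial: yes — every world has a successor (e.g. a R a).
Transitive: yes — every two-step R-path is closed by a direct edge.
Euclidean: no — a R e and a R d, but not e R d.
Only Euclidean fails.

Euclidean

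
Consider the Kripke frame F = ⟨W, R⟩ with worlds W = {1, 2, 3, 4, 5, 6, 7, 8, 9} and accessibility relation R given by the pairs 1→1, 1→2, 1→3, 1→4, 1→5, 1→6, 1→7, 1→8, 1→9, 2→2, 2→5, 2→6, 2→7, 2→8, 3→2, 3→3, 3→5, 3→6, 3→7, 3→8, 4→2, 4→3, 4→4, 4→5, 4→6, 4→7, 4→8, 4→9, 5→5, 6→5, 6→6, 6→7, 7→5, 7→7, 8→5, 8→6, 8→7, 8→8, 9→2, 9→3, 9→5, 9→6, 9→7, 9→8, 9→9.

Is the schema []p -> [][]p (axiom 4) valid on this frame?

Yes

The schema 4 characterises exactly the transitive frames.
Transitive: yes — every two-step R-path is closed by a direct edge.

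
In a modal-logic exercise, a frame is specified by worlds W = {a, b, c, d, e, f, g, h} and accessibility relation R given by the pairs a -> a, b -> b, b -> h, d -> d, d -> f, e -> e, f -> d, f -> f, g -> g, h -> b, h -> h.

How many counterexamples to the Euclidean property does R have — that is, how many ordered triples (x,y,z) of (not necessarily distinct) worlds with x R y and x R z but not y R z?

R is Euclidean; there are no such tuples.

0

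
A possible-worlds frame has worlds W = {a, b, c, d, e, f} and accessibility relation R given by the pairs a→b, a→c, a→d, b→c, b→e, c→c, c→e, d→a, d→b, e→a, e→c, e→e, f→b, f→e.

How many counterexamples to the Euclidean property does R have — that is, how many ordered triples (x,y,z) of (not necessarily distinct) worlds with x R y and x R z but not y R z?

14

Enumerating: (a,b,b), (a,b,d), (a,c,b), (a,c,d), (a,d,c), (a,d,d), (d,a,a), (d,b,a), (d,b,b), (e,a,a), (e,a,e), (e,c,a), (f,b,b), (f,e,b).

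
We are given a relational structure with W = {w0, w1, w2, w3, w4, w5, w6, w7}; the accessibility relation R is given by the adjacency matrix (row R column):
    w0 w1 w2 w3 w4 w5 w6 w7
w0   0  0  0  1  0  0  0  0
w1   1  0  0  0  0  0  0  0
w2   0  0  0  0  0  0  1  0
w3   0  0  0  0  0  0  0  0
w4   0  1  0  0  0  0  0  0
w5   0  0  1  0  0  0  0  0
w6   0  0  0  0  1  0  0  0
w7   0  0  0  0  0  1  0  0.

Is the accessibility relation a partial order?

Reflexive: no — w0 is not related to itself.
Transitive: no — w1 R w0 and w0 R w3, but not w1 R w3.
Antisymmetric: yes — no distinct pair is related both ways.
So R is not a partial order.

No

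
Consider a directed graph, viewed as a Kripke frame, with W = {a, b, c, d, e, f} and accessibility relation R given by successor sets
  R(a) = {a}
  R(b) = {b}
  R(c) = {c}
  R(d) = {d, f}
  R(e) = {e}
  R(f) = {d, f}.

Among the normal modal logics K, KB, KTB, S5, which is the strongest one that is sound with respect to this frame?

Symmetric (axiom B): yes — every pair in R has its reverse in R.
Reflexive (axiom T): yes — every world is R-related to itself.
Euclidean (axiom 5): yes — any two successors of a common world are R-related.
So F validates K, KB, KTB, S5. The strongest is S5.

S5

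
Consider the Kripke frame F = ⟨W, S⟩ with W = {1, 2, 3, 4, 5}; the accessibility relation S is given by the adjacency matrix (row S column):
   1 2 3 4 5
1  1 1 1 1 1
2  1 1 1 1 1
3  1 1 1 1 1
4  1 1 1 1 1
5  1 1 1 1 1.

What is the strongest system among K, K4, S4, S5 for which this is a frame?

Transitive (axiom 4): yes — every two-step S-path is closed by a direct edge.
Reflexive (axiom T): yes — every world is S-related to itself.
Euclidean (axiom 5): yes — any two successors of a common world are S-related.
So F validates K, K4, S4, S5. The strongest is S5.

S5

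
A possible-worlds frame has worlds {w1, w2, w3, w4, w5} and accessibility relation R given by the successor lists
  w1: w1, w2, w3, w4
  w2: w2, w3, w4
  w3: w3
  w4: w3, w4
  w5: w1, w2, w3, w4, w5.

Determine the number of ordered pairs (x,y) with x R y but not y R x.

Enumerating: (w1,w2), (w1,w3), (w1,w4), (w2,w3), (w2,w4), (w4,w3), (w5,w1), (w5,w2), (w5,w3), (w5,w4).

10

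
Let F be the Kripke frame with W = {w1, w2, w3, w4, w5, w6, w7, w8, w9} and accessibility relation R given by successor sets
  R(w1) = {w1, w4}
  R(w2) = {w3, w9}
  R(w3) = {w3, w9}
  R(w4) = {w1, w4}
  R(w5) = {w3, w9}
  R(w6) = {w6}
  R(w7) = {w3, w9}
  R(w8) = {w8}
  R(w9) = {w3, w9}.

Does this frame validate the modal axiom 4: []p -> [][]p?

Yes

By correspondence theory, 4 is valid on a frame iff R is transitive.
Transitive: yes — every two-step R-path is closed by a direct edge.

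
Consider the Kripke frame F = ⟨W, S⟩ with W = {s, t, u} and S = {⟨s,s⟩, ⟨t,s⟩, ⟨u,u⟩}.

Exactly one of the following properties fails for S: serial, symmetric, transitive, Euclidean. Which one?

Serial: yes — every world has a successor (e.g. s S s).
Symmetric: no — t S s but not s S t.
Transitive: yes — every two-step S-path is closed by a direct edge.
Euclidean: yes — any two successors of a common world are S-related.
Only symmetric fails.

symmetric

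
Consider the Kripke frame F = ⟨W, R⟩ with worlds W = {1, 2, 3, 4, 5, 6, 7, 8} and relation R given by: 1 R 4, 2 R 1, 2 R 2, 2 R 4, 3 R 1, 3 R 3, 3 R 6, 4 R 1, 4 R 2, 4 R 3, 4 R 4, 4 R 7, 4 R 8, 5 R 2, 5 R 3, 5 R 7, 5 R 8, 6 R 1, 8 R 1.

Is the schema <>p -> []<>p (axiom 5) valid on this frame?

No

Axiom 5 corresponds to the accessibility relation being Euclidean.
Euclidean: no — 3 R 1 and 3 R 6, but not 1 R 6.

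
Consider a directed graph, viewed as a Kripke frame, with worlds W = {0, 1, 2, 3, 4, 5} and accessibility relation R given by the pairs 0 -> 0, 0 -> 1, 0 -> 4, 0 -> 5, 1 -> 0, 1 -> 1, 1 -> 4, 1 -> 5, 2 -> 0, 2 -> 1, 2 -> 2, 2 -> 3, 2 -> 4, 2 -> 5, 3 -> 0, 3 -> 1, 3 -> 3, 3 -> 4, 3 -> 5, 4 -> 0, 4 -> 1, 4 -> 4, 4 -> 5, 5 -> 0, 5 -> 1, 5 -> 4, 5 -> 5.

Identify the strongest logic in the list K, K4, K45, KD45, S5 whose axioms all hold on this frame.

Transitive (axiom 4): yes — every two-step R-path is closed by a direct edge.
Euclidean (axiom 5): no — 2 R 0 and 2 R 3, but not 0 R 3.
Serial (axiom D): yes — every world has a successor (e.g. 0 R 0).
Reflexive (axiom T): yes — every world is R-related to itself.
So F validates K, K4; K45 would additionally require R to be Euclidean. The strongest is K4.

K4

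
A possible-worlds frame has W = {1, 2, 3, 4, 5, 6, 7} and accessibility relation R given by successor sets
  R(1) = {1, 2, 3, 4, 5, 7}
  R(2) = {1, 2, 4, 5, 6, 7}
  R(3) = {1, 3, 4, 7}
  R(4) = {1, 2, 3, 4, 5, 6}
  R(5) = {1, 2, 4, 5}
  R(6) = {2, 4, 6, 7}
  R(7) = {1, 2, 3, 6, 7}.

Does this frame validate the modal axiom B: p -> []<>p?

Axiom B corresponds to the accessibility relation being symmetric.
Symmetric: yes — every pair in R has its reverse in R.

Yes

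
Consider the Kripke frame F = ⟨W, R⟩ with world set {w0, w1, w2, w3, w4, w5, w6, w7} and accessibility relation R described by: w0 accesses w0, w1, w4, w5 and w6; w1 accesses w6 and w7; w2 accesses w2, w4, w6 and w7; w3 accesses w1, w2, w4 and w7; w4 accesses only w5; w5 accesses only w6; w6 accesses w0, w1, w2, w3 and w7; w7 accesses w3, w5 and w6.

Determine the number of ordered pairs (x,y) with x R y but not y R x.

13

Enumerating: (w0,w1), (w0,w4), (w0,w5), (w1,w7), (w2,w4), (w2,w7), (w3,w1), (w3,w2), (w3,w4), (w4,w5), (w5,w6), (w6,w3), (w7,w5).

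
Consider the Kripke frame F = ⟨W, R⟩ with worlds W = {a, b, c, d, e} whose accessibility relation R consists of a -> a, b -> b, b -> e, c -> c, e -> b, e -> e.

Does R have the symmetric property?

Symmetric: yes — every pair in R has its reverse in R.

Yes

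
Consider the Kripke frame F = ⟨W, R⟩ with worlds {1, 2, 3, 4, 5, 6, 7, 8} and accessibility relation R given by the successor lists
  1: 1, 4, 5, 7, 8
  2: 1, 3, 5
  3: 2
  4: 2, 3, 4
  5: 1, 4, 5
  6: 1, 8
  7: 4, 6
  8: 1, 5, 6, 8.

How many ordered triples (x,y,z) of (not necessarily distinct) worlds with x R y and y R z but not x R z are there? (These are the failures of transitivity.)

30

Enumerating: (1,4,2), (1,4,3), (1,7,6), (1,8,6), (2,1,4), (2,1,7), (2,1,8), (2,3,2), (2,5,4), (3,2,1), (3,2,3), (3,2,5), … and 18 more.
Total: 30.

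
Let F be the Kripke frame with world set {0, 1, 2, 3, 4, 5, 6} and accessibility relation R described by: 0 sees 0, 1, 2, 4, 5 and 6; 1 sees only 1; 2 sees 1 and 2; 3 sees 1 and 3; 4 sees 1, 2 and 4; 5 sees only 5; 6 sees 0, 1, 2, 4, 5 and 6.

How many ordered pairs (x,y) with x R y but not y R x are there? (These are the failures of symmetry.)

Enumerating: (0,1), (0,2), (0,4), (0,5), (2,1), (3,1), (4,1), (4,2), (6,1), (6,2), (6,4), (6,5).

12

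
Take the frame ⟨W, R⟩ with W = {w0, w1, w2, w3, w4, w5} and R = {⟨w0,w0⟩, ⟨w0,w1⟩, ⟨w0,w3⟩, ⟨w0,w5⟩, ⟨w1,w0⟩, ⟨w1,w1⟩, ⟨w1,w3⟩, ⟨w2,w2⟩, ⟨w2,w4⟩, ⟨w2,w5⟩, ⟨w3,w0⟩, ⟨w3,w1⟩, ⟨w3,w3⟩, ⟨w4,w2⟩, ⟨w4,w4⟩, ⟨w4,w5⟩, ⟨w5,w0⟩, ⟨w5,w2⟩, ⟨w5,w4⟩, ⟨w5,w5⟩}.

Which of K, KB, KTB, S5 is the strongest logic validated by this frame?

Symmetric (axiom B): yes — every pair in R has its reverse in R.
Reflexive (axiom T): yes — every world is R-related to itself.
Euclidean (axiom 5): no — w0 R w1 and w0 R w5, but not w1 R w5.
So F validates K, KB, KTB; S5 would additionally require R to be Euclidean. The strongest is KTB.

KTB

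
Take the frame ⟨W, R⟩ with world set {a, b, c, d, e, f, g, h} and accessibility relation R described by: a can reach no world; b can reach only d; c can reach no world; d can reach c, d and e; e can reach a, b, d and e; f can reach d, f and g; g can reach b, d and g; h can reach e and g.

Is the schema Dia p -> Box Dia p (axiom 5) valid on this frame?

No

The schema 5 characterises exactly the Euclidean frames.
Euclidean: no — d R c and d R e, but not c R e.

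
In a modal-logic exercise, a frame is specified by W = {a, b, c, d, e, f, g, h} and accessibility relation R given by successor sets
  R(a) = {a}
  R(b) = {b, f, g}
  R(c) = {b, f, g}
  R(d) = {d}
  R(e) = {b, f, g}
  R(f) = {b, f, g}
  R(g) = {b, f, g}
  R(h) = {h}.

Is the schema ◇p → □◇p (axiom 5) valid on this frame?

Axiom 5 corresponds to the accessibility relation being Euclidean.
Euclidean: yes — any two successors of a common world are R-related.

Yes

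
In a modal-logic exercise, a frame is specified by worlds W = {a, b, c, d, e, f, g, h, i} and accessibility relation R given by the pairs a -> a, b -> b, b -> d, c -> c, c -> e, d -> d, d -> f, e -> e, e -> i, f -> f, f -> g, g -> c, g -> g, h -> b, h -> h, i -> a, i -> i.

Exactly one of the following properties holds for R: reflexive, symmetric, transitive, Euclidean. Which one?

reflexive

Reflexive: yes — every world is R-related to itself.
Symmetric: no — b R d but not d R b.
Transitive: no — b R d and d R f, but not b R f.
Euclidean: no — b R d and b R b, but not d R b.
Only reflexive holds.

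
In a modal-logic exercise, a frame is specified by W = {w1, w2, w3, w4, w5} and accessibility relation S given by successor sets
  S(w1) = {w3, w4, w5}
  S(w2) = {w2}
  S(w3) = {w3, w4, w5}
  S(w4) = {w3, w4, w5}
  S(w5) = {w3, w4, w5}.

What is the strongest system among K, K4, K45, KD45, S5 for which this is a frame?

Transitive (axiom 4): yes — every two-step S-path is closed by a direct edge.
Euclidean (axiom 5): yes — any two successors of a common world are S-related.
Serial (axiom D): yes — every world has a successor (e.g. w1 S w3).
Reflexive (axiom T): no — w1 is not related to itself.
So F validates K, K4, K45, KD45; S5 would additionally require S to be reflexive. The strongest is KD45.

KD45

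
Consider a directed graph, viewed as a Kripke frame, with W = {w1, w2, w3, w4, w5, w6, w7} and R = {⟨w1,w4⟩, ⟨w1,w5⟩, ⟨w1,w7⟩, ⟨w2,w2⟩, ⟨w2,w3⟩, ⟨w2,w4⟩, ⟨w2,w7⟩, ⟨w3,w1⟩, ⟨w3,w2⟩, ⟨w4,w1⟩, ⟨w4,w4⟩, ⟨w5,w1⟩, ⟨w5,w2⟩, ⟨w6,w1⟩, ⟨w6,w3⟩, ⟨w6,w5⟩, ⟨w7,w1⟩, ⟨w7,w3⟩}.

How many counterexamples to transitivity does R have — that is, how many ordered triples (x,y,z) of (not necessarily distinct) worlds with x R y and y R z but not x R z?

30

Enumerating: (w1,w4,w1), (w1,w5,w1), (w1,w5,w2), (w1,w7,w1), (w1,w7,w3), (w2,w3,w1), (w2,w4,w1), (w2,w7,w1), (w3,w1,w4), (w3,w1,w5), (w3,w1,w7), (w3,w2,w3), … and 18 more.
Total: 30.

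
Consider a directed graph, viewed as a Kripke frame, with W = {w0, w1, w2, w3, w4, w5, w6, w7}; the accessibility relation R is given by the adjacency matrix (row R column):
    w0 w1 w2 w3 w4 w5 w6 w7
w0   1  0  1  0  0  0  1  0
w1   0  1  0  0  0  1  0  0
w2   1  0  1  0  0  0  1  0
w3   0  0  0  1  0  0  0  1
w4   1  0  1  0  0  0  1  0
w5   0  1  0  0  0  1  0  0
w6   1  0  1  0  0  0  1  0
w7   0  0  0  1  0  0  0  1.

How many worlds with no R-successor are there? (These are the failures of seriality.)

0

R is serial; there are no such worlds.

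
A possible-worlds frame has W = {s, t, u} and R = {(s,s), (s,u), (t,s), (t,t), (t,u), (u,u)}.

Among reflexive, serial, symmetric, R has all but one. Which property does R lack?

symmetric

Reflexive: yes — every world is R-related to itself.
Serial: yes — every world has a successor (e.g. s R s).
Symmetric: no — s R u but not u R s.
Only symmetric fails.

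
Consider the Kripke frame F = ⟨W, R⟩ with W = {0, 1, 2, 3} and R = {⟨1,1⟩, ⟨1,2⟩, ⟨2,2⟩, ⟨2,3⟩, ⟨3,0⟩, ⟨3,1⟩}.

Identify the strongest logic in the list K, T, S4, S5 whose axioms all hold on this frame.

Reflexive (axiom T): no — 0 is not related to itself.
Transitive (axiom 4): no — 1 R 2 and 2 R 3, but not 1 R 3.
Euclidean (axiom 5): no — 3 R 0 and 3 R 1, but not 0 R 1.
So F validates K; T would additionally require R to be reflexive. The strongest is K.

K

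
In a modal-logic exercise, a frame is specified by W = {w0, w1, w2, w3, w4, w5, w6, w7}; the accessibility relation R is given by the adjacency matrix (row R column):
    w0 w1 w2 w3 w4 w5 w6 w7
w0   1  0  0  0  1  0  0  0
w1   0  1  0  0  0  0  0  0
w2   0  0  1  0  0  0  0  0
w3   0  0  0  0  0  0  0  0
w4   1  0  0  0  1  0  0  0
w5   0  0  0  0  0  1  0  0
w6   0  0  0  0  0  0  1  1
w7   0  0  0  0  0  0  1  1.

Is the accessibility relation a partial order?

Reflexive: no — w3 is not related to itself.
Transitive: yes — every two-step R-path is closed by a direct edge.
Antisymmetric: no — w0 R w4 and w4 R w0 with w0 ≠ w4.
So R is not a partial order.

No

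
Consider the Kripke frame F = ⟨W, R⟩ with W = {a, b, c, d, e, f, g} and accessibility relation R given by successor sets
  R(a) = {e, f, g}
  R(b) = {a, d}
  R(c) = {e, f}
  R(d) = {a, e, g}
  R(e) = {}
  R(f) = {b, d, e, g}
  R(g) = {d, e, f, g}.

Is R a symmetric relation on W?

Symmetric: no — a R e but not e R a.

No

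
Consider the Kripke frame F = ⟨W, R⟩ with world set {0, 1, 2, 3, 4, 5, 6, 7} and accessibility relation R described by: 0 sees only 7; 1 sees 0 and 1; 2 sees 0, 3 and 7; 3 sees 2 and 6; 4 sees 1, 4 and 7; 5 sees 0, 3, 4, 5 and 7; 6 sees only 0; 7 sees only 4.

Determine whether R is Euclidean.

Euclidean: no — 2 R 0 and 2 R 3, but not 0 R 3.

No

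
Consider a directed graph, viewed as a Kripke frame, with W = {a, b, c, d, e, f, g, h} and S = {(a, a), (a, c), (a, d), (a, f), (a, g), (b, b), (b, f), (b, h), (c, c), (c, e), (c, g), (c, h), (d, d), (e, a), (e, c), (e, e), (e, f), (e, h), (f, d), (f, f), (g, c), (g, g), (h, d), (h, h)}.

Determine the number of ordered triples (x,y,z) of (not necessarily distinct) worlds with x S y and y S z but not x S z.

Enumerating: (a,c,e), (a,c,h), (b,f,d), (b,h,d), (c,e,a), (c,e,f), (c,h,d), (e,a,d), (e,a,g), (e,c,g), (e,f,d), (e,h,d), (g,c,e), (g,c,h).

14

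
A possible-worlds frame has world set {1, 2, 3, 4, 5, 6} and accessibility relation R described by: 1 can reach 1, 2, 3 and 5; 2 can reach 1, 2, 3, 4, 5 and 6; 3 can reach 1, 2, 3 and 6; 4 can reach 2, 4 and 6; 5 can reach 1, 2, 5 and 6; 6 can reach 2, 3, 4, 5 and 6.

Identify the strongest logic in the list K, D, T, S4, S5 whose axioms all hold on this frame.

T

Serial (axiom D): yes — every world has a successor (e.g. 1 R 1).
Reflexive (axiom T): yes — every world is R-related to itself.
Transitive (axiom 4): no — 1 R 2 and 2 R 4, but not 1 R 4.
Euclidean (axiom 5): no — 1 R 3 and 1 R 5, but not 3 R 5.
So F validates K, D, T; S4 would additionally require R to be transitive. The strongest is T.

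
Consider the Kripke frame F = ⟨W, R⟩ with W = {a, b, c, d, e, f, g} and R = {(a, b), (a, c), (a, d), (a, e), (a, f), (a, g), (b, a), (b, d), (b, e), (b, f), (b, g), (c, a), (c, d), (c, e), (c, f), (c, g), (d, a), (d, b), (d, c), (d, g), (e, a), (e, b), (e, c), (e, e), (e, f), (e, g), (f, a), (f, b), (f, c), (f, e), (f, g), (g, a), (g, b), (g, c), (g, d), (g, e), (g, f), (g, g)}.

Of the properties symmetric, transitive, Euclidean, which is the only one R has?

Symmetric: yes — every pair in R has its reverse in R.
Transitive: no — b R a and a R c, but not b R c.
Euclidean: no — a R b and a R c, but not b R c.
Only symmetric holds.

symmetric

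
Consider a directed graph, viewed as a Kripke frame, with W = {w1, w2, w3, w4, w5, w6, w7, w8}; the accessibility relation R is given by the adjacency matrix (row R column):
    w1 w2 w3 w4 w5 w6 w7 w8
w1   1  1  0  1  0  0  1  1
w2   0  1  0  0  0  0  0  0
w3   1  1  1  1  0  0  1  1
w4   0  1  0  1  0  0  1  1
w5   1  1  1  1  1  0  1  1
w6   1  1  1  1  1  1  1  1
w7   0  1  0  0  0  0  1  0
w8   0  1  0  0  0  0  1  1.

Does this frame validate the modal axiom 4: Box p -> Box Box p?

The schema 4 characterises exactly the transitive frames.
Transitive: yes — every two-step R-path is closed by a direct edge.

Yes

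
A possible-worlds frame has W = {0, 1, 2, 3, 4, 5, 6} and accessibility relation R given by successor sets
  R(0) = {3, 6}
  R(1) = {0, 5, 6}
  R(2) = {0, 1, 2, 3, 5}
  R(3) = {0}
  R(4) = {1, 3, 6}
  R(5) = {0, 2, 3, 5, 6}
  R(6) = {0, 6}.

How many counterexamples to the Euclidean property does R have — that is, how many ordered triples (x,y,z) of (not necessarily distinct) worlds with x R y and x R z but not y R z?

Enumerating: (0,3,3), (0,3,6), (0,6,3), (1,0,0), (1,0,5), (1,6,5), (2,0,0), (2,0,1), (2,0,2), (2,0,5), (2,1,1), (2,1,2), … and 26 more.
Total: 38.

38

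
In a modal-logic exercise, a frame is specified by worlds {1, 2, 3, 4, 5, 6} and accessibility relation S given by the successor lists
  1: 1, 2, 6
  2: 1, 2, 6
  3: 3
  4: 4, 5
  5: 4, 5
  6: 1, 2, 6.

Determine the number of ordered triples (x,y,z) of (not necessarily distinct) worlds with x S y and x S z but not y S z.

0

S is Euclidean; there are no such tuples.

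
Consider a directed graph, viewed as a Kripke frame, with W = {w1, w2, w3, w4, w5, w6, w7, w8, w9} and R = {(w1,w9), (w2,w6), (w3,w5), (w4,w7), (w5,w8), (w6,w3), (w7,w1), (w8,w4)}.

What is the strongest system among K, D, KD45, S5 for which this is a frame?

K

Serial (axiom D): no — w9 has no R-successor.
Euclidean (axiom 5): no — w1 R w9 and w1 R w9, but not w9 R w9.
Transitive (axiom 4): no — w2 R w6 and w6 R w3, but not w2 R w3.
Reflexive (axiom T): no — w1 is not related to itself.
So F validates K; D would additionally require R to be serial. The strongest is K.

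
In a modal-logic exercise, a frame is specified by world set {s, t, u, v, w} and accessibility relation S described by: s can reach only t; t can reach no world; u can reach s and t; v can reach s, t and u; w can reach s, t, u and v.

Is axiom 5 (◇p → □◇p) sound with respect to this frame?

No

Axiom 5 corresponds to the accessibility relation being Euclidean.
Euclidean: no — u S t and u S s, but not t S s.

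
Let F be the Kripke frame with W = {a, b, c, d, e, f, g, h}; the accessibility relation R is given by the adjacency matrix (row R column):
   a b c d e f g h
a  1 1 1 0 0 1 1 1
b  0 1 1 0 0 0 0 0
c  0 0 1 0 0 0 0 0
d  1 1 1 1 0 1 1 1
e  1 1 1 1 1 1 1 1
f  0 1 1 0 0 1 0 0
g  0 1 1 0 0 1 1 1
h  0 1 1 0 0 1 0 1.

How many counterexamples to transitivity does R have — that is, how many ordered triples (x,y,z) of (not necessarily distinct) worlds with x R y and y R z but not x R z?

0

R is transitive; there are no such tuples.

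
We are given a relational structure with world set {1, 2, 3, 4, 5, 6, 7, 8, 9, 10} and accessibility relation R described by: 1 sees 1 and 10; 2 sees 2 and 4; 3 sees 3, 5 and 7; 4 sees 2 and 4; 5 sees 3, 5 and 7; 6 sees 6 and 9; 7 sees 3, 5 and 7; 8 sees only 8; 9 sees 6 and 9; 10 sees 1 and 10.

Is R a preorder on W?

Yes

Reflexive: yes — every world is R-related to itself.
Transitive: yes — every two-step R-path is closed by a direct edge.
So R is a preorder.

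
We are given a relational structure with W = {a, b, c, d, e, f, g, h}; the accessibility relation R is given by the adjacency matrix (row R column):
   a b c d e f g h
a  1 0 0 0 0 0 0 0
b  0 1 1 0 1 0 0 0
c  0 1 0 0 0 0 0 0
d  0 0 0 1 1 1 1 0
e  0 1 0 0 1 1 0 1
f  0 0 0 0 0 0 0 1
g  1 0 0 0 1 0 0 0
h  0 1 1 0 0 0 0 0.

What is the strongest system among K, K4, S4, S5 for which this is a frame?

K

Transitive (axiom 4): no — b R e and e R f, but not b R f.
Reflexive (axiom T): no — c is not related to itself.
Euclidean (axiom 5): no — b R c and b R e, but not c R e.
So F validates K; K4 would additionally require R to be transitive. The strongest is K.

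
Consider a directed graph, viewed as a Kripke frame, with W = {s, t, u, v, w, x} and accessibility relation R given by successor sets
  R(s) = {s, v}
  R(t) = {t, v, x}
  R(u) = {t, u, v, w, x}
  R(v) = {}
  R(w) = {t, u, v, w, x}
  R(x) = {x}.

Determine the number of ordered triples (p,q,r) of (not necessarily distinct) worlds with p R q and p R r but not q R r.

29

Enumerating: (s,v,s), (s,v,v), (t,v,t), (t,v,v), (t,v,x), (t,x,t), (t,x,v), (u,t,u), (u,t,w), (u,v,t), (u,v,u), (u,v,v), … and 17 more.
Total: 29.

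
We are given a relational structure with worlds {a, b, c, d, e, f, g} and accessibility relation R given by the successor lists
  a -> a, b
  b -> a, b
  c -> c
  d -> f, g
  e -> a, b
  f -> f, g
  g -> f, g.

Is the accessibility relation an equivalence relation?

No

Reflexive: no — d is not related to itself.
Symmetric: no — d R f but not f R d.
Transitive: yes — every two-step R-path is closed by a direct edge.
So R is not an equivalence relation.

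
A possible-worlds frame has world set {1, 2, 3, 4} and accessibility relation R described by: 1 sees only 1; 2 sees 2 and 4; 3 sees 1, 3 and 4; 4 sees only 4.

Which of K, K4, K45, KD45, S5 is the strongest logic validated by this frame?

K4

Transitive (axiom 4): yes — every two-step R-path is closed by a direct edge.
Euclidean (axiom 5): no — 3 R 1 and 3 R 4, but not 1 R 4.
Serial (axiom D): yes — every world has a successor (e.g. 1 R 1).
Reflexive (axiom T): yes — every world is R-related to itself.
So F validates K, K4; K45 would additionally require R to be Euclidean. The strongest is K4.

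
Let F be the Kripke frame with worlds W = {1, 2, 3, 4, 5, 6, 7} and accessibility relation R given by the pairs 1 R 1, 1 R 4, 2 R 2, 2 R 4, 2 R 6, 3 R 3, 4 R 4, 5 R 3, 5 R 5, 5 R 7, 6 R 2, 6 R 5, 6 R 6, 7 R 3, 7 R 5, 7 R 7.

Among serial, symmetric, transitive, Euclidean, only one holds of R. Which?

serial

Serial: yes — every world has a successor (e.g. 1 R 1).
Symmetric: no — 1 R 4 but not 4 R 1.
Transitive: no — 2 R 6 and 6 R 5, but not 2 R 5.
Euclidean: no — 2 R 4 and 2 R 6, but not 4 R 6.
Only serial holds.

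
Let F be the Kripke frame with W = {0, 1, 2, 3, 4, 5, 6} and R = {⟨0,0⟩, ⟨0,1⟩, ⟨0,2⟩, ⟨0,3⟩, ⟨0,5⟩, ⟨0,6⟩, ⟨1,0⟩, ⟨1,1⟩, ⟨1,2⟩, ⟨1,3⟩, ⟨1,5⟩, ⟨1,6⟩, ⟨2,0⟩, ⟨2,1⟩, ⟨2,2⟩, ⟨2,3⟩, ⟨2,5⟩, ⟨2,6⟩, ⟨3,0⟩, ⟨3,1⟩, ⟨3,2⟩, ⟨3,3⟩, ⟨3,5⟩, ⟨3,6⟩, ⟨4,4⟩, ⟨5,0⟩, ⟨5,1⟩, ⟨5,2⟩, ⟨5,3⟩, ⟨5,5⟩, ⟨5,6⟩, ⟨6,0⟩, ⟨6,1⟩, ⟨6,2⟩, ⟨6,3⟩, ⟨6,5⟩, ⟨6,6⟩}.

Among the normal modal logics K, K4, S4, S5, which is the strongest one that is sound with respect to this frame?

S5

Transitive (axiom 4): yes — every two-step R-path is closed by a direct edge.
Reflexive (axiom T): yes — every world is R-related to itself.
Euclidean (axiom 5): yes — any two successors of a common world are R-related.
So F validates K, K4, S4, S5. The strongest is S5.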